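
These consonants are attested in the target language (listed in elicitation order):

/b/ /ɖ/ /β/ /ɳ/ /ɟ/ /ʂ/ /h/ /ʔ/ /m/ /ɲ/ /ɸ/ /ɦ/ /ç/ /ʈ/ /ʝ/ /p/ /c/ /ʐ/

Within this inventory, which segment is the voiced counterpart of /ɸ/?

/ɸ/ is a voiceless bilabial fricative.
The voiced counterpart is a voiced bilabial fricative — in this inventory, /β/.

/β/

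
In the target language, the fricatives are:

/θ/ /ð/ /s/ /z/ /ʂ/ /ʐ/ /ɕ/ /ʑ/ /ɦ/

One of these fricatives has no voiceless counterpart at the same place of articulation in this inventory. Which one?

/ɦ/

Dental: /θ/ ~ /ð/
Alveolar: /s/ ~ /z/
Retroflex: /ʂ/ ~ /ʐ/
Alveolo-palatal: /ɕ/ ~ /ʑ/
Glottal: only /ɦ/ (voiced); no voiceless partner.
So /ɦ/ is the unpaired segment.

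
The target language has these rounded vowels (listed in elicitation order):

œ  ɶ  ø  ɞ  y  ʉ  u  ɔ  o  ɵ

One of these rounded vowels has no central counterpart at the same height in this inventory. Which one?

High: /y/ ~ /ʉ/ ~ /u/
High-mid: /ø/ ~ /ɵ/ ~ /o/
Low-mid: /œ/ ~ /ɞ/ ~ /ɔ/
Low: only /ɶ/ (front); no central partner.
So /ɶ/ is the unpaired segment.

/ɶ/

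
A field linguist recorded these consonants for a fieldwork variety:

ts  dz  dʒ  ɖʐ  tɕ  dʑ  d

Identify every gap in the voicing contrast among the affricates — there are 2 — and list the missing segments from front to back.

/tʃ/, /ʈʂ/

place of articulation  voiceless  voiced  
alveolar          ts        dz      
postalveolar      —         dʒ      
retroflex         —         ɖʐ      
alveolo-palatal   tɕ        dʑ      
Gaps, from front to back: postalveolar lacks voiceless (/tʃ/); retroflex lacks voiceless (/ʈʂ/).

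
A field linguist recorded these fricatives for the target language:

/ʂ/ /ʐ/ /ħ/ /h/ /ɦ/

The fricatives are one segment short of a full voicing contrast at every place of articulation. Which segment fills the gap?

place of articulation  voiceless  voiced  
retroflex         ʂ         ʐ       
pharyngeal        ħ         —       
glottal           h         ɦ       
The pharyngeal row has no voiced member, so the gap is the voiced pharyngeal fricative /ʕ/.

/ʕ/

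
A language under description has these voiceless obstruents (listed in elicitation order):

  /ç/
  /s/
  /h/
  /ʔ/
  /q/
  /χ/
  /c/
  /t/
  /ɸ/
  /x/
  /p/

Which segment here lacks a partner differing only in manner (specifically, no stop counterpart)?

/x/

Bilabial: /p/ ~ /ɸ/
Alveolar: /t/ ~ /s/
Palatal: /c/ ~ /ç/
Uvular: /q/ ~ /χ/
Glottal: /ʔ/ ~ /h/
Velar: only /x/ (fricative); no stop partner.
So /x/ is the unpaired segment.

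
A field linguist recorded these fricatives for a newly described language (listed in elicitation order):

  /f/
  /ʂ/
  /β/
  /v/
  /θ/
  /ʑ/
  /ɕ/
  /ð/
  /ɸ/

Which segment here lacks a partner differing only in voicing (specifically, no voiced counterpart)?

/ʂ/

Bilabial: /ɸ/ ~ /β/
Labiodental: /f/ ~ /v/
Dental: /θ/ ~ /ð/
Alveolo-palatal: /ɕ/ ~ /ʑ/
Retroflex: only /ʂ/ (voiceless); no voiced partner.
So /ʂ/ is the unpaired segment.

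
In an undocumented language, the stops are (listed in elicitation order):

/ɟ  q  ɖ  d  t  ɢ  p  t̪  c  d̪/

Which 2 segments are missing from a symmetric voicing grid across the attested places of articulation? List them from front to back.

bilabial: voiceless /p/, voiced —.
dental: voiceless /t̪/, voiced /d̪/.
alveolar: voiceless /t/, voiced /d/.
retroflex: voiceless —, voiced /ɖ/.
palatal: voiceless /c/, voiced /ɟ/.
uvular: voiceless /q/, voiced /ɢ/.
Gaps, from front to back: bilabial lacks voiced (/b/); retroflex lacks voiceless (/ʈ/).

/b/, /ʈ/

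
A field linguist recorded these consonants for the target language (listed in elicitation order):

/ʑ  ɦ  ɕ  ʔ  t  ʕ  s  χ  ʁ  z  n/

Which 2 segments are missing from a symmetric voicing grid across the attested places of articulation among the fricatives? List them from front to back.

/ħ/, /h/

place of articulation  voiceless  voiced  
alveolar          s         z       
alveolo-palatal   ɕ         ʑ       
uvular            χ         ʁ       
pharyngeal        —         ʕ       
glottal           —         ɦ       
Gaps, from front to back: pharyngeal lacks voiceless (/ħ/); glottal lacks voiceless (/h/).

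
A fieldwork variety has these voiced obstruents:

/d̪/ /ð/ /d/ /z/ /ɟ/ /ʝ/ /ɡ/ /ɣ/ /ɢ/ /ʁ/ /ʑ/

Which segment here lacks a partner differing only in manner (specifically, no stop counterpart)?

Dental: /d̪/ ~ /ð/
Alveolar: /d/ ~ /z/
Palatal: /ɟ/ ~ /ʝ/
Velar: /ɡ/ ~ /ɣ/
Uvular: /ɢ/ ~ /ʁ/
Alveolo-palatal: only /ʑ/ (fricative); no stop partner.
So /ʑ/ is the unpaired segment.

/ʑ/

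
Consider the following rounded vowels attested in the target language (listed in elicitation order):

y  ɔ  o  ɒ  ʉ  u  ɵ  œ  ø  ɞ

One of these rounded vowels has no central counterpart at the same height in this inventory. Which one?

/ɒ/

High: /y/ ~ /ʉ/ ~ /u/
High-mid: /ø/ ~ /ɵ/ ~ /o/
Low-mid: /œ/ ~ /ɞ/ ~ /ɔ/
Low: only /ɒ/ (back); no central partner.
So /ɒ/ is the unpaired segment.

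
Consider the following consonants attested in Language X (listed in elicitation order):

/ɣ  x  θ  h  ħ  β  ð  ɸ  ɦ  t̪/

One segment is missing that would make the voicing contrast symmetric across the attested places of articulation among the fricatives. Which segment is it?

/ʕ/

place of articulation  voiceless  voiced  
bilabial          ɸ         β       
dental            θ         ð       
velar             x         ɣ       
pharyngeal        ħ         —       
glottal           h         ɦ       
The pharyngeal row has no voiced member, so the gap is the voiced pharyngeal fricative /ʕ/.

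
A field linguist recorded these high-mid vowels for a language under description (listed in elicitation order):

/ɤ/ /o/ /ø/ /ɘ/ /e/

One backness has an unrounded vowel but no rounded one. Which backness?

central

front: unrounded /e/, rounded /ø/.
central: unrounded /ɘ/, rounded —.
back: unrounded /ɤ/, rounded /o/.
Every backness has a rounded member except central, where /ɵ/ would be expected.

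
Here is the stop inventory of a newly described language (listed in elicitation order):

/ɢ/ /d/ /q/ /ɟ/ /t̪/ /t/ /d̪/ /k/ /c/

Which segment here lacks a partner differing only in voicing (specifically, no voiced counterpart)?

/k/

Dental: /t̪/ ~ /d̪/
Alveolar: /t/ ~ /d/
Palatal: /c/ ~ /ɟ/
Uvular: /q/ ~ /ɢ/
Velar: only /k/ (voiceless); no voiced partner.
So /k/ is the unpaired segment.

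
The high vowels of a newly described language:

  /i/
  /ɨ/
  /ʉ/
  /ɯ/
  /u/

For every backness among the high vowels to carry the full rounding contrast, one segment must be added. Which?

/y/

Unrounded: /i/ (front), /ɨ/ (central), /ɯ/ (back).
Rounded: /ʉ/ (central), /u/ (back).
The front row has no rounded member, so the gap is the front rounded vowel /y/.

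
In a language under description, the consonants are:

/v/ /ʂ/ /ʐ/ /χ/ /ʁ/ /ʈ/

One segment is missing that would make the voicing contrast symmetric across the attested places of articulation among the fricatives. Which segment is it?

/f/

labiodental: voiceless —, voiced /v/.
retroflex: voiceless /ʂ/, voiced /ʐ/.
uvular: voiceless /χ/, voiced /ʁ/.
The labiodental row has no voiceless member, so the gap is the voiceless labiodental fricative /f/.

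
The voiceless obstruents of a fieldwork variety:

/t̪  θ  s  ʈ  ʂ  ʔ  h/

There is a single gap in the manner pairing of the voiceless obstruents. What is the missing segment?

place of articulation  stop      fricative
dental            t̪        θ       
alveolar          —         s       
retroflex         ʈ         ʂ       
glottal           ʔ         h       
The alveolar row has no stop member, so the gap is the alveolar stop /t/.

/t/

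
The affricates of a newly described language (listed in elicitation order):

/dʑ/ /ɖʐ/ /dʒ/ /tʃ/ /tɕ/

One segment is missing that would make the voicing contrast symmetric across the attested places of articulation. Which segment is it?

/ʈʂ/

postalveolar: voiceless /tʃ/, voiced /dʒ/.
retroflex: voiceless —, voiced /ɖʐ/.
alveolo-palatal: voiceless /tɕ/, voiced /dʑ/.
The retroflex row has no voiceless member, so the gap is the voiceless retroflex affricate /ʈʂ/.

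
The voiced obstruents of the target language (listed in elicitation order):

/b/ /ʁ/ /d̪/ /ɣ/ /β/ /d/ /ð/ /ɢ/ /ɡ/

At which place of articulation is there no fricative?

Stop: /b/ (bilabial), /d̪/ (dental), /d/ (alveolar), /ɡ/ (velar), /ɢ/ (uvular).
Fricative: /β/ (bilabial), /ð/ (dental), /ɣ/ (velar), /ʁ/ (uvular).
Every place of articulation has a fricative member except alveolar, where /z/ would be expected.

alveolar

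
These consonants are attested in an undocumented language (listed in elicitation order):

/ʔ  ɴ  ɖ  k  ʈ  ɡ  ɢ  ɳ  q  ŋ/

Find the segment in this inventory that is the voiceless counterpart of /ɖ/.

/ɖ/ is a voiced retroflex stop.
The voiceless counterpart is a voiceless retroflex stop — in this inventory, /ʈ/.

/ʈ/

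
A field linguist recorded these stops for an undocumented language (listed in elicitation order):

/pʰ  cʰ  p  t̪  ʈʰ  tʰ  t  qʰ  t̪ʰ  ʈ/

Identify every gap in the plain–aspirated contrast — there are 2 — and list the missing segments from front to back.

bilabial: plain /p/, aspirated /pʰ/.
dental: plain /t̪/, aspirated /t̪ʰ/.
alveolar: plain /t/, aspirated /tʰ/.
retroflex: plain /ʈ/, aspirated /ʈʰ/.
palatal: plain —, aspirated /cʰ/.
uvular: plain —, aspirated /qʰ/.
Gaps, from front to back: palatal lacks plain (/c/); uvular lacks plain (/q/).

/c/, /q/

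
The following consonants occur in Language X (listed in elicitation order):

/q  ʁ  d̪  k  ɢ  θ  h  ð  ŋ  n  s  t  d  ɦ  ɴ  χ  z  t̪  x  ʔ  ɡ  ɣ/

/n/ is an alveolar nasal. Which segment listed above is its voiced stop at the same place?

The voiced stop at the same place is a voiced alveolar stop — in this inventory, /d/.

/d/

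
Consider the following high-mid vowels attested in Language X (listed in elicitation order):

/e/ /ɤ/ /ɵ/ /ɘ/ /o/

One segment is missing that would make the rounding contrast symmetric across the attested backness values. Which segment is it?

/ø/

backness          unrounded  rounded 
front             e         —       
central           ɘ         ɵ       
back              ɤ         o       
The front row has no rounded member, so the gap is the front rounded vowel /ø/.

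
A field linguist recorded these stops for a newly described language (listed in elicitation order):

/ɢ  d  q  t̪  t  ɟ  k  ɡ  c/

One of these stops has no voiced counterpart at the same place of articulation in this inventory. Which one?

/t̪/

Alveolar: /t/ ~ /d/
Palatal: /c/ ~ /ɟ/
Velar: /k/ ~ /ɡ/
Uvular: /q/ ~ /ɢ/
Dental: only /t̪/ (voiceless); no voiced partner.
So /t̪/ is the unpaired segment.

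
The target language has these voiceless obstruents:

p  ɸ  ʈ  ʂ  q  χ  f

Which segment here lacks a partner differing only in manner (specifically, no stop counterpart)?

/f/

Bilabial: /p/ ~ /ɸ/
Retroflex: /ʈ/ ~ /ʂ/
Uvular: /q/ ~ /χ/
Labiodental: only /f/ (fricative); no stop partner.
So /f/ is the unpaired segment.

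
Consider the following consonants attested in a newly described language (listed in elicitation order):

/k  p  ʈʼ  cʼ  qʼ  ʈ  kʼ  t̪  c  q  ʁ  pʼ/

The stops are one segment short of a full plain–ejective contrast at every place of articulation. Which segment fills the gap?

bilabial: plain /p/, ejective /pʼ/.
dental: plain /t̪/, ejective —.
retroflex: plain /ʈ/, ejective /ʈʼ/.
palatal: plain /c/, ejective /cʼ/.
velar: plain /k/, ejective /kʼ/.
uvular: plain /q/, ejective /qʼ/.
The dental row has no ejective member, so the gap is the ejective dental stop /t̪ʼ/.

/t̪ʼ/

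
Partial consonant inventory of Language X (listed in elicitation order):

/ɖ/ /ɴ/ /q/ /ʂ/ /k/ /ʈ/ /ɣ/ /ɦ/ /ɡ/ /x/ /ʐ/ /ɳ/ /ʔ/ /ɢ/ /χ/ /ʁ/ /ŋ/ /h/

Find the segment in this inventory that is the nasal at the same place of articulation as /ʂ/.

/ʂ/ is a voiceless retroflex fricative.
The nasal at the same place is a retroflex nasal — in this inventory, /ɳ/.

/ɳ/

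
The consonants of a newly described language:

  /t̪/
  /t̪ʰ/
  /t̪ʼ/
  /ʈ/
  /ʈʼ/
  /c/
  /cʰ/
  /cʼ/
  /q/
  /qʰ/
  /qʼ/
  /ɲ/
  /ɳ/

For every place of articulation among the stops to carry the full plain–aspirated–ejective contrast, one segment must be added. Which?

place of articulation  plain     aspirated  ejective
dental            t̪        t̪ʰ       t̪ʼ     
retroflex         ʈ         —         ʈʼ      
palatal           c         cʰ        cʼ      
uvular            q         qʰ        qʼ      
The retroflex row has no aspirated member, so the gap is the aspirated retroflex stop /ʈʰ/.

/ʈʰ/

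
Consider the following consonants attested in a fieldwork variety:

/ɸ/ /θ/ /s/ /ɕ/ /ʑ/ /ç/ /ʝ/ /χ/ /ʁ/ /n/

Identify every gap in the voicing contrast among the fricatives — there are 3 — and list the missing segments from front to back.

bilabial: voiceless /ɸ/, voiced —.
dental: voiceless /θ/, voiced —.
alveolar: voiceless /s/, voiced —.
alveolo-palatal: voiceless /ɕ/, voiced /ʑ/.
palatal: voiceless /ç/, voiced /ʝ/.
uvular: voiceless /χ/, voiced /ʁ/.
Gaps, from front to back: bilabial lacks voiced (/β/); dental lacks voiced (/ð/); alveolar lacks voiced (/z/).

/β/, /ð/, /z/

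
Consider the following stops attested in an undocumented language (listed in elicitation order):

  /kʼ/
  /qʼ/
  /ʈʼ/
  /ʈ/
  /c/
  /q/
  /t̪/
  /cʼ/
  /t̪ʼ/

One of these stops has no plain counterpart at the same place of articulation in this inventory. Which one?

Dental: /t̪/ ~ /t̪ʼ/
Retroflex: /ʈ/ ~ /ʈʼ/
Palatal: /c/ ~ /cʼ/
Uvular: /q/ ~ /qʼ/
Velar: only /kʼ/ (ejective); no plain partner.
So /kʼ/ is the unpaired segment.

/kʼ/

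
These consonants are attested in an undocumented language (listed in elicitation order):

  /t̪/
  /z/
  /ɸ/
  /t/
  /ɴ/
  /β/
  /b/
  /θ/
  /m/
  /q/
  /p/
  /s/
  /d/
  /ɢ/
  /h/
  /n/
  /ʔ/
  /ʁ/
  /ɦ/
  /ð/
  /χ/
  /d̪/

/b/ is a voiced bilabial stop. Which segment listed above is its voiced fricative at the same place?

The voiced fricative at the same place is a voiced bilabial fricative — in this inventory, /β/.

/β/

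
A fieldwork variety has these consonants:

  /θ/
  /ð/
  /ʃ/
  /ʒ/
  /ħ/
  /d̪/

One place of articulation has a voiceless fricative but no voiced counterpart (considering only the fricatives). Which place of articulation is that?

pharyngeal

place of articulation  voiceless  voiced  
dental            θ         ð       
postalveolar      ʃ         ʒ       
pharyngeal        ħ         —       
Every place of articulation has a voiced member except pharyngeal, where /ʕ/ would be expected.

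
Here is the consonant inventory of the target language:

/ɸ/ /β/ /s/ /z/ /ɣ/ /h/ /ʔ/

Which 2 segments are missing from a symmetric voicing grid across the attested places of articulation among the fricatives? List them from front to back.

/x/, /ɦ/

Voiceless: /ɸ/ (bilabial), /s/ (alveolar), /h/ (glottal).
Voiced: /β/ (bilabial), /z/ (alveolar), /ɣ/ (velar).
Gaps, from front to back: velar lacks voiceless (/x/); glottal lacks voiced (/ɦ/).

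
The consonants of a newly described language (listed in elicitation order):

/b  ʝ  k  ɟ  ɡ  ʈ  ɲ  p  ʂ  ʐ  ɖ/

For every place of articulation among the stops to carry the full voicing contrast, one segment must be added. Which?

/c/

Voiceless: /p/ (bilabial), /ʈ/ (retroflex), /k/ (velar).
Voiced: /b/ (bilabial), /ɖ/ (retroflex), /ɟ/ (palatal), /ɡ/ (velar).
The palatal row has no voiceless member, so the gap is the voiceless palatal stop /c/.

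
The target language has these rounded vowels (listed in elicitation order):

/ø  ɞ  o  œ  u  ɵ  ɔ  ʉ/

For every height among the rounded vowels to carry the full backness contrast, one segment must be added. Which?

/y/

height            front     central   back    
high              —         ʉ         u       
high-mid          ø         ɵ         o       
low-mid           œ         ɞ         ɔ       
The high row has no front member, so the gap is the high front rounded vowel /y/.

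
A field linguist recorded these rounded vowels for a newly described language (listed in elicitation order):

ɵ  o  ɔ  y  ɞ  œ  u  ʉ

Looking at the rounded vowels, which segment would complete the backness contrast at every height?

/ø/

Front: /y/ (high), /œ/ (low-mid).
Central: /ʉ/ (high), /ɵ/ (high-mid), /ɞ/ (low-mid).
Back: /u/ (high), /o/ (high-mid), /ɔ/ (low-mid).
The high-mid row has no front member, so the gap is the high-mid front rounded vowel /ø/.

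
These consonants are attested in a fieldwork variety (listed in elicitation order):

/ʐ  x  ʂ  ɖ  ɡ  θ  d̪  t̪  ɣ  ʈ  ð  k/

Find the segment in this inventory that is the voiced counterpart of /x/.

/x/ is a voiceless velar fricative.
The voiced counterpart is a voiced velar fricative — in this inventory, /ɣ/.

/ɣ/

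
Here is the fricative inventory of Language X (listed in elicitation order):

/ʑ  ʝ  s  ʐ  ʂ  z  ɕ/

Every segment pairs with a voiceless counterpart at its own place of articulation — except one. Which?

/ʝ/

Alveolar: /s/ ~ /z/
Retroflex: /ʂ/ ~ /ʐ/
Alveolo-palatal: /ɕ/ ~ /ʑ/
Palatal: only /ʝ/ (voiced); no voiceless partner.
So /ʝ/ is the unpaired segment.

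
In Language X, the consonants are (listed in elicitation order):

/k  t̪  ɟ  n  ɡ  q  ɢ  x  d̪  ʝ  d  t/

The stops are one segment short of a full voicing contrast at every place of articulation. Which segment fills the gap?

dental: voiceless /t̪/, voiced /d̪/.
alveolar: voiceless /t/, voiced /d/.
palatal: voiceless —, voiced /ɟ/.
velar: voiceless /k/, voiced /ɡ/.
uvular: voiceless /q/, voiced /ɢ/.
The palatal row has no voiceless member, so the gap is the voiceless palatal stop /c/.

/c/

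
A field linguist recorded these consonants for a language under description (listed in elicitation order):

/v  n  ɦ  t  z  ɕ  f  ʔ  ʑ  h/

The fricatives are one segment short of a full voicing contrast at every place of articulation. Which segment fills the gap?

/s/

place of articulation  voiceless  voiced  
labiodental       f         v       
alveolar          —         z       
alveolo-palatal   ɕ         ʑ       
glottal           h         ɦ       
The alveolar row has no voiceless member, so the gap is the voiceless alveolar fricative /s/.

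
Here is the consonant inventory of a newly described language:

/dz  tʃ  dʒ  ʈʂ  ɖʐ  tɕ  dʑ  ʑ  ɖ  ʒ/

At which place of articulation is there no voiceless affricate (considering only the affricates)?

alveolar

alveolar: voiceless —, voiced /dz/.
postalveolar: voiceless /tʃ/, voiced /dʒ/.
retroflex: voiceless /ʈʂ/, voiced /ɖʐ/.
alveolo-palatal: voiceless /tɕ/, voiced /dʑ/.
Every place of articulation has a voiceless member except alveolar, where /ts/ would be expected.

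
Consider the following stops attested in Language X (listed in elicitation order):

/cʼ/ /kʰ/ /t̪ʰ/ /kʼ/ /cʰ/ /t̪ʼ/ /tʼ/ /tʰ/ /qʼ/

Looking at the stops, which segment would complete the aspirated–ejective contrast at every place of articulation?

/qʰ/

Aspirated: /t̪ʰ/ (dental), /tʰ/ (alveolar), /cʰ/ (palatal), /kʰ/ (velar).
Ejective: /t̪ʼ/ (dental), /tʼ/ (alveolar), /cʼ/ (palatal), /kʼ/ (velar), /qʼ/ (uvular).
The uvular row has no aspirated member, so the gap is the aspirated uvular stop /qʰ/.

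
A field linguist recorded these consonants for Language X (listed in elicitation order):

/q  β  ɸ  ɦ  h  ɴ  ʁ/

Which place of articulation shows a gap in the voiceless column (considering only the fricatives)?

Voiceless: /ɸ/ (bilabial), /h/ (glottal).
Voiced: /β/ (bilabial), /ʁ/ (uvular), /ɦ/ (glottal).
Every place of articulation has a voiceless member except uvular, where /χ/ would be expected.

uvular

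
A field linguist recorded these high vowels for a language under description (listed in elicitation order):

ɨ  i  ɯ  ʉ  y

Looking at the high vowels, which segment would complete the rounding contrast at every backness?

backness          unrounded  rounded 
front             i         y       
central           ɨ         ʉ       
back              ɯ         —       
The back row has no rounded member, so the gap is the back rounded vowel /u/.

/u/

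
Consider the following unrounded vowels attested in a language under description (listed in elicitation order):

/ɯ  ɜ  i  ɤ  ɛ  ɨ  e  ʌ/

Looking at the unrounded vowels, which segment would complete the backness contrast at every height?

high: front /i/, central /ɨ/, back /ɯ/.
high-mid: front /e/, central —, back /ɤ/.
low-mid: front /ɛ/, central /ɜ/, back /ʌ/.
The high-mid row has no central member, so the gap is the high-mid central unrounded vowel /ɘ/.

/ɘ/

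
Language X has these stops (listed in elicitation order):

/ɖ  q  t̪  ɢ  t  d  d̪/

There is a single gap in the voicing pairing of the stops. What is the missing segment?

/ʈ/

dental: voiceless /t̪/, voiced /d̪/.
alveolar: voiceless /t/, voiced /d/.
retroflex: voiceless —, voiced /ɖ/.
uvular: voiceless /q/, voiced /ɢ/.
The retroflex row has no voiceless member, so the gap is the voiceless retroflex stop /ʈ/.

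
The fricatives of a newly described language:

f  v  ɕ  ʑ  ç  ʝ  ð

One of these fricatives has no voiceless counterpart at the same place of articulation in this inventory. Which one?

Labiodental: /f/ ~ /v/
Alveolo-palatal: /ɕ/ ~ /ʑ/
Palatal: /ç/ ~ /ʝ/
Dental: only /ð/ (voiced); no voiceless partner.
So /ð/ is the unpaired segment.

/ð/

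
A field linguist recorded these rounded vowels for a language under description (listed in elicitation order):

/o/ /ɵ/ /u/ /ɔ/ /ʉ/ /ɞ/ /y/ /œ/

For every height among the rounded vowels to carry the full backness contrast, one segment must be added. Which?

high: front /y/, central /ʉ/, back /u/.
high-mid: front —, central /ɵ/, back /o/.
low-mid: front /œ/, central /ɞ/, back /ɔ/.
The high-mid row has no front member, so the gap is the high-mid front rounded vowel /ø/.

/ø/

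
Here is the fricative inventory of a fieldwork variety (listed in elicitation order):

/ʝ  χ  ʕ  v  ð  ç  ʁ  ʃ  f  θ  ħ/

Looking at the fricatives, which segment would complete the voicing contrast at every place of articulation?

Voiceless: /f/ (labiodental), /θ/ (dental), /ʃ/ (postalveolar), /ç/ (palatal), /χ/ (uvular), /ħ/ (pharyngeal).
Voiced: /v/ (labiodental), /ð/ (dental), /ʝ/ (palatal), /ʁ/ (uvular), /ʕ/ (pharyngeal).
The postalveolar row has no voiced member, so the gap is the voiced postalveolar fricative /ʒ/.

/ʒ/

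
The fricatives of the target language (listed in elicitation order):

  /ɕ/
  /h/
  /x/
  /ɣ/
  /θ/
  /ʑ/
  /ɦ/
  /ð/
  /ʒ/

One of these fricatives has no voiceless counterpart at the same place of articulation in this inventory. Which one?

/ʒ/

Dental: /θ/ ~ /ð/
Alveolo-palatal: /ɕ/ ~ /ʑ/
Velar: /x/ ~ /ɣ/
Glottal: /h/ ~ /ɦ/
Postalveolar: only /ʒ/ (voiced); no voiceless partner.
So /ʒ/ is the unpaired segment.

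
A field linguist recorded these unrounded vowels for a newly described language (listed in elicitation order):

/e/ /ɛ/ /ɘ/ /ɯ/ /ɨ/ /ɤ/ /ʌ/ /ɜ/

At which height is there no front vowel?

high

Front: /e/ (high-mid), /ɛ/ (low-mid).
Central: /ɨ/ (high), /ɘ/ (high-mid), /ɜ/ (low-mid).
Back: /ɯ/ (high), /ɤ/ (high-mid), /ʌ/ (low-mid).
Every height has a front member except high, where /i/ would be expected.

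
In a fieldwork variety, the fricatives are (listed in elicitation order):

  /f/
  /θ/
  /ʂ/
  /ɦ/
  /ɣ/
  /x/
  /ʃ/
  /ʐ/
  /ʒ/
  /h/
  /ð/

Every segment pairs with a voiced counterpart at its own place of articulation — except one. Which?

Dental: /θ/ ~ /ð/
Postalveolar: /ʃ/ ~ /ʒ/
Retroflex: /ʂ/ ~ /ʐ/
Velar: /x/ ~ /ɣ/
Glottal: /h/ ~ /ɦ/
Labiodental: only /f/ (voiceless); no voiced partner.
So /f/ is the unpaired segment.

/f/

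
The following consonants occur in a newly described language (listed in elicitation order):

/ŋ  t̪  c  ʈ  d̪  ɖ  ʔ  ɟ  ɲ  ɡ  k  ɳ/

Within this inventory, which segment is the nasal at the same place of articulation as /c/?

/ɲ/

/c/ is a voiceless palatal stop.
The nasal at the same place is a palatal nasal — in this inventory, /ɲ/.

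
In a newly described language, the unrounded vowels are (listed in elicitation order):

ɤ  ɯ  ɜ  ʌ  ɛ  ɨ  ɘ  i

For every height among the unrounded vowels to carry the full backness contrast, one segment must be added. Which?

/e/

height            front     central   back    
high              i         ɨ         ɯ       
high-mid          —         ɘ         ɤ       
low-mid           ɛ         ɜ         ʌ       
The high-mid row has no front member, so the gap is the high-mid front unrounded vowel /e/.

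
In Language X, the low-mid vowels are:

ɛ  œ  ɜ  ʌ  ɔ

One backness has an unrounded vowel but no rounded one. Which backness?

central

front: unrounded /ɛ/, rounded /œ/.
central: unrounded /ɜ/, rounded —.
back: unrounded /ʌ/, rounded /ɔ/.
Every backness has a rounded member except central, where /ɞ/ would be expected.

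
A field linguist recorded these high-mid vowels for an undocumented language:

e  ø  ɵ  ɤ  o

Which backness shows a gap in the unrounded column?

central

backness          unrounded  rounded 
front             e         ø       
central           —         ɵ       
back              ɤ         o       
Every backness has an unrounded member except central, where /ɘ/ would be expected.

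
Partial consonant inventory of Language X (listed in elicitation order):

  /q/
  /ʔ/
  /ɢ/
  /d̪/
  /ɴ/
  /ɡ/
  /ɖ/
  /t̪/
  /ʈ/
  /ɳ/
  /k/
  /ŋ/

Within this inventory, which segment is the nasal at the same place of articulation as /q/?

/ɴ/

/q/ is a voiceless uvular stop.
The nasal at the same place is an uvular nasal — in this inventory, /ɴ/.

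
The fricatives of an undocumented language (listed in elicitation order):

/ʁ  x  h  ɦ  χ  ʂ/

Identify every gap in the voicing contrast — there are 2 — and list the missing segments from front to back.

place of articulation  voiceless  voiced  
retroflex         ʂ         —       
velar             x         —       
uvular            χ         ʁ       
glottal           h         ɦ       
Gaps, from front to back: retroflex lacks voiced (/ʐ/); velar lacks voiced (/ɣ/).

/ʐ/, /ɣ/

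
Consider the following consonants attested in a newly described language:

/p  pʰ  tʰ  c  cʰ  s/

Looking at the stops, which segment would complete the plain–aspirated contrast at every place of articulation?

/t/

place of articulation  plain     aspirated
bilabial          p         pʰ      
alveolar          —         tʰ      
palatal           c         cʰ      
The alveolar row has no plain member, so the gap is the plain alveolar stop /t/.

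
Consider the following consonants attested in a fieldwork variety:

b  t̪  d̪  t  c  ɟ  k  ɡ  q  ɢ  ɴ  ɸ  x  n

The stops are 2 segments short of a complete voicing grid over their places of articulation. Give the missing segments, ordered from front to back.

/p/, /d/

place of articulation  voiceless  voiced  
bilabial          —         b       
dental            t̪        d̪      
alveolar          t         —       
palatal           c         ɟ       
velar             k         ɡ       
uvular            q         ɢ       
Gaps, from front to back: bilabial lacks voiceless (/p/); alveolar lacks voiced (/d/).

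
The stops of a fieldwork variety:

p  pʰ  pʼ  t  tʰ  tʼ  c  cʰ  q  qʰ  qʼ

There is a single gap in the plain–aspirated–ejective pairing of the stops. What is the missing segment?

place of articulation  plain     aspirated  ejective
bilabial          p         pʰ        pʼ      
alveolar          t         tʰ        tʼ      
palatal           c         cʰ        —       
uvular            q         qʰ        qʼ      
The palatal row has no ejective member, so the gap is the ejective palatal stop /cʼ/.

/cʼ/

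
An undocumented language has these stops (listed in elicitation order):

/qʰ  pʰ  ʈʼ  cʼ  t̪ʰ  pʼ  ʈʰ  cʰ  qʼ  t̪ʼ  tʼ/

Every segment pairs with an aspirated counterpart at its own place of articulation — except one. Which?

Bilabial: /pʰ/ ~ /pʼ/
Dental: /t̪ʰ/ ~ /t̪ʼ/
Retroflex: /ʈʰ/ ~ /ʈʼ/
Palatal: /cʰ/ ~ /cʼ/
Uvular: /qʰ/ ~ /qʼ/
Alveolar: only /tʼ/ (ejective); no aspirated partner.
So /tʼ/ is the unpaired segment.

/tʼ/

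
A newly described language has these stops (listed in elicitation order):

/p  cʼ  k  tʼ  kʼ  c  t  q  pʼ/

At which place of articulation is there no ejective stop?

uvular

bilabial: plain /p/, ejective /pʼ/.
alveolar: plain /t/, ejective /tʼ/.
palatal: plain /c/, ejective /cʼ/.
velar: plain /k/, ejective /kʼ/.
uvular: plain /q/, ejective —.
Every place of articulation has an ejective member except uvular, where /qʼ/ would be expected.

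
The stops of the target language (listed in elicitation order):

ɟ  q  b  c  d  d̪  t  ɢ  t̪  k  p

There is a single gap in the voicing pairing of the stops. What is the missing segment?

/ɡ/

place of articulation  voiceless  voiced  
bilabial          p         b       
dental            t̪        d̪      
alveolar          t         d       
palatal           c         ɟ       
velar             k         —       
uvular            q         ɢ       
The velar row has no voiced member, so the gap is the voiced velar stop /ɡ/.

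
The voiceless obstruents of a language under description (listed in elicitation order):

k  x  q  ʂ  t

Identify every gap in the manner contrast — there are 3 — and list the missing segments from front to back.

Stop: /t/ (alveolar), /k/ (velar), /q/ (uvular).
Fricative: /ʂ/ (retroflex), /x/ (velar).
Gaps, from front to back: alveolar lacks fricative (/s/); retroflex lacks stop (/ʈ/); uvular lacks fricative (/χ/).

/s/, /ʈ/, /χ/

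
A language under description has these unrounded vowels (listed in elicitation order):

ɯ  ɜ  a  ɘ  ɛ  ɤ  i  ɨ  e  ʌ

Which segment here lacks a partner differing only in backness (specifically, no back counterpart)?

/a/

High: /i/ ~ /ɨ/ ~ /ɯ/
High-mid: /e/ ~ /ɘ/ ~ /ɤ/
Low-mid: /ɛ/ ~ /ɜ/ ~ /ʌ/
Low: only /a/ (front); no back partner.
So /a/ is the unpaired segment.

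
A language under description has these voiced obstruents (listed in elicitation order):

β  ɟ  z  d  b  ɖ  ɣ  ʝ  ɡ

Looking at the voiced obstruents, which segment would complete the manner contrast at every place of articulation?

/ʐ/

Stop: /b/ (bilabial), /d/ (alveolar), /ɖ/ (retroflex), /ɟ/ (palatal), /ɡ/ (velar).
Fricative: /β/ (bilabial), /z/ (alveolar), /ʝ/ (palatal), /ɣ/ (velar).
The retroflex row has no fricative member, so the gap is the retroflex fricative /ʐ/.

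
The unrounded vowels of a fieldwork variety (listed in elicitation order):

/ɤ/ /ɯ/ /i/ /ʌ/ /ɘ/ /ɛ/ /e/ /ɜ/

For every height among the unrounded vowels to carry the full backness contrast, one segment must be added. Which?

/ɨ/

high: front /i/, central —, back /ɯ/.
high-mid: front /e/, central /ɘ/, back /ɤ/.
low-mid: front /ɛ/, central /ɜ/, back /ʌ/.
The high row has no central member, so the gap is the high central unrounded vowel /ɨ/.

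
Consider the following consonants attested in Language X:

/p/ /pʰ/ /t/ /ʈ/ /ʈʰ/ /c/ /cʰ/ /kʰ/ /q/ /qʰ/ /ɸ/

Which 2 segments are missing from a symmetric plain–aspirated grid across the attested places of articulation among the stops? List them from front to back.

/tʰ/, /k/

Plain: /p/ (bilabial), /t/ (alveolar), /ʈ/ (retroflex), /c/ (palatal), /q/ (uvular).
Aspirated: /pʰ/ (bilabial), /ʈʰ/ (retroflex), /cʰ/ (palatal), /kʰ/ (velar), /qʰ/ (uvular).
Gaps, from front to back: alveolar lacks aspirated (/tʰ/); velar lacks plain (/k/).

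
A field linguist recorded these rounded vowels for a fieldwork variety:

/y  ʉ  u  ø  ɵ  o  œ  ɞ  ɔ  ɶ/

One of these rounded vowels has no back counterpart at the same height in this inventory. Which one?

/ɶ/

High: /y/ ~ /ʉ/ ~ /u/
High-mid: /ø/ ~ /ɵ/ ~ /o/
Low-mid: /œ/ ~ /ɞ/ ~ /ɔ/
Low: only /ɶ/ (front); no back partner.
So /ɶ/ is the unpaired segment.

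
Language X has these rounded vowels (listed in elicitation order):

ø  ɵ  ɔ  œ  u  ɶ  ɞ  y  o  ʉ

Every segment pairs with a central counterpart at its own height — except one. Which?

High: /y/ ~ /ʉ/ ~ /u/
High-mid: /ø/ ~ /ɵ/ ~ /o/
Low-mid: /œ/ ~ /ɞ/ ~ /ɔ/
Low: only /ɶ/ (front); no central partner.
So /ɶ/ is the unpaired segment.

/ɶ/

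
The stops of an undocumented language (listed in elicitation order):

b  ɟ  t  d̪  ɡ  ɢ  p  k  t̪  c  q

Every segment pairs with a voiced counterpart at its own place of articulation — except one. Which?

Bilabial: /p/ ~ /b/
Dental: /t̪/ ~ /d̪/
Palatal: /c/ ~ /ɟ/
Velar: /k/ ~ /ɡ/
Uvular: /q/ ~ /ɢ/
Alveolar: only /t/ (voiceless); no voiced partner.
So /t/ is the unpaired segment.

/t/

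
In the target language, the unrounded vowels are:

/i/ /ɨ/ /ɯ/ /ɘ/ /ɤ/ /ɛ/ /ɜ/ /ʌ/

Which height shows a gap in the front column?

high-mid

height            front     central   back    
high              i         ɨ         ɯ       
high-mid          —         ɘ         ɤ       
low-mid           ɛ         ɜ         ʌ       
Every height has a front member except high-mid, where /e/ would be expected.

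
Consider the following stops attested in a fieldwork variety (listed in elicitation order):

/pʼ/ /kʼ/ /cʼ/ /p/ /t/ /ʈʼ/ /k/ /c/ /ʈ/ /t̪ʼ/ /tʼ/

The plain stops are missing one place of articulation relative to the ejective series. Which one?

place of articulation  plain     ejective
bilabial          p         pʼ      
dental            —         t̪ʼ     
alveolar          t         tʼ      
retroflex         ʈ         ʈʼ      
palatal           c         cʼ      
velar             k         kʼ      
Every place of articulation has a plain member except dental, where /t̪/ would be expected.

dental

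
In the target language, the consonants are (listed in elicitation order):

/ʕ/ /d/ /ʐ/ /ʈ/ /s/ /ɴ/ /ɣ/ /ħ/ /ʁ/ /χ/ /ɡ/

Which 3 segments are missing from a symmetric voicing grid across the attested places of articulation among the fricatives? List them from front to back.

/z/, /ʂ/, /x/

alveolar: voiceless /s/, voiced —.
retroflex: voiceless —, voiced /ʐ/.
velar: voiceless —, voiced /ɣ/.
uvular: voiceless /χ/, voiced /ʁ/.
pharyngeal: voiceless /ħ/, voiced /ʕ/.
Gaps, from front to back: alveolar lacks voiced (/z/); retroflex lacks voiceless (/ʂ/); velar lacks voiceless (/x/).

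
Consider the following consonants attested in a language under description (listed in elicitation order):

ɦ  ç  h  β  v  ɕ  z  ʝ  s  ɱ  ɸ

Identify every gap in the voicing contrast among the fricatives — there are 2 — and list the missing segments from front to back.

bilabial: voiceless /ɸ/, voiced /β/.
labiodental: voiceless —, voiced /v/.
alveolar: voiceless /s/, voiced /z/.
alveolo-palatal: voiceless /ɕ/, voiced —.
palatal: voiceless /ç/, voiced /ʝ/.
glottal: voiceless /h/, voiced /ɦ/.
Gaps, from front to back: labiodental lacks voiceless (/f/); alveolo-palatal lacks voiced (/ʑ/).

/f/, /ʑ/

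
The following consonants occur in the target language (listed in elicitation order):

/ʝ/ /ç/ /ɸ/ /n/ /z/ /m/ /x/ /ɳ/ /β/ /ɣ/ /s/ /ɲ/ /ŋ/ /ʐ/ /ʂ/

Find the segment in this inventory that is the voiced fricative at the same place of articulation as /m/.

/m/ is a bilabial nasal.
The voiced fricative at the same place is a voiced bilabial fricative — in this inventory, /β/.

/β/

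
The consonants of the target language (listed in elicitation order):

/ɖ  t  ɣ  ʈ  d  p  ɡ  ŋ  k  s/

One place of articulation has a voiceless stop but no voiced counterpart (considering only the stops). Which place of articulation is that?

bilabial

place of articulation  voiceless  voiced  
bilabial          p         —       
alveolar          t         d       
retroflex         ʈ         ɖ       
velar             k         ɡ       
Every place of articulation has a voiced member except bilabial, where /b/ would be expected.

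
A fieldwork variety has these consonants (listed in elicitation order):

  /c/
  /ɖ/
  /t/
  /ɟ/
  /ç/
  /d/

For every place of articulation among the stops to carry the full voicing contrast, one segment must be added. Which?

alveolar: voiceless /t/, voiced /d/.
retroflex: voiceless —, voiced /ɖ/.
palatal: voiceless /c/, voiced /ɟ/.
The retroflex row has no voiceless member, so the gap is the voiceless retroflex stop /ʈ/.

/ʈ/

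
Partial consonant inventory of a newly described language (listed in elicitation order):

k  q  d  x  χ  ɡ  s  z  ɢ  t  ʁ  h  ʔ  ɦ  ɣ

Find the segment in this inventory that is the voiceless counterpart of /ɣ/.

/ɣ/ is a voiced velar fricative.
The voiceless counterpart is a voiceless velar fricative — in this inventory, /x/.

/x/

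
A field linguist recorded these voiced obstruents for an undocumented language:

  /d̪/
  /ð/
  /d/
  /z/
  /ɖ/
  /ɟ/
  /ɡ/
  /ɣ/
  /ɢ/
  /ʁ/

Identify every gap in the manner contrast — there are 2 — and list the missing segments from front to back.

/ʐ/, /ʝ/

place of articulation  stop      fricative
dental            d̪        ð       
alveolar          d         z       
retroflex         ɖ         —       
palatal           ɟ         —       
velar             ɡ         ɣ       
uvular            ɢ         ʁ       
Gaps, from front to back: retroflex lacks fricative (/ʐ/); palatal lacks fricative (/ʝ/).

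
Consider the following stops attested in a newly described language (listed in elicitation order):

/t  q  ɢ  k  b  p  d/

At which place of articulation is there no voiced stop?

velar

Voiceless: /p/ (bilabial), /t/ (alveolar), /k/ (velar), /q/ (uvular).
Voiced: /b/ (bilabial), /d/ (alveolar), /ɢ/ (uvular).
Every place of articulation has a voiced member except velar, where /ɡ/ would be expected.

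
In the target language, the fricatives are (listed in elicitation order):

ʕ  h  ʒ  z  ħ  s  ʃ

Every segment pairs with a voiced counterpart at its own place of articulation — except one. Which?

/h/

Alveolar: /s/ ~ /z/
Postalveolar: /ʃ/ ~ /ʒ/
Pharyngeal: /ħ/ ~ /ʕ/
Glottal: only /h/ (voiceless); no voiced partner.
So /h/ is the unpaired segment.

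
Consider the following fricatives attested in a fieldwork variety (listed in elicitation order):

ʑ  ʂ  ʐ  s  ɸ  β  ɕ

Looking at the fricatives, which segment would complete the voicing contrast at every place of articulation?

/z/

place of articulation  voiceless  voiced  
bilabial          ɸ         β       
alveolar          s         —       
retroflex         ʂ         ʐ       
alveolo-palatal   ɕ         ʑ       
The alveolar row has no voiced member, so the gap is the voiced alveolar fricative /z/.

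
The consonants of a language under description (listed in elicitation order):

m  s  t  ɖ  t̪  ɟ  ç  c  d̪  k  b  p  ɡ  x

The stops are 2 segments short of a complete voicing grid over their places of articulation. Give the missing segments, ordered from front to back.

Voiceless: /p/ (bilabial), /t̪/ (dental), /t/ (alveolar), /c/ (palatal), /k/ (velar).
Voiced: /b/ (bilabial), /d̪/ (dental), /ɖ/ (retroflex), /ɟ/ (palatal), /ɡ/ (velar).
Gaps, from front to back: alveolar lacks voiced (/d/); retroflex lacks voiceless (/ʈ/).

/d/, /ʈ/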